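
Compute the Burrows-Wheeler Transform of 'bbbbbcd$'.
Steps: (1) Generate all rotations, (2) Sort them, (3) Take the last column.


Rotations (sorted):
  0: $bbbbbcd -> last char: d
  1: bbbbbcd$ -> last char: $
  2: bbbbcd$b -> last char: b
  3: bbbcd$bb -> last char: b
  4: bbcd$bbb -> last char: b
  5: bcd$bbbb -> last char: b
  6: cd$bbbbb -> last char: b
  7: d$bbbbbc -> last char: c


BWT = d$bbbbbc


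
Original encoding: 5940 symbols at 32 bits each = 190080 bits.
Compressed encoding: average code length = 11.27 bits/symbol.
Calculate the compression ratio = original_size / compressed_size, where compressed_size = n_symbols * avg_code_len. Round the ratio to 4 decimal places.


original_size = n_symbols * orig_bits = 5940 * 32 = 190080 bits
compressed_size = n_symbols * avg_code_len = 5940 * 11.27 = 66943.8 bits
ratio = original_size / compressed_size = 190080 / 66943.8 = 2.8394

Compression ratio = 2.8394


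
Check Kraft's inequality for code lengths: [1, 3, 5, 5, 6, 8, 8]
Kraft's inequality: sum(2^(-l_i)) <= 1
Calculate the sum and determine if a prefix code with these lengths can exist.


Sum = 2^(-1) + 2^(-3) + 2^(-5) + 2^(-5) + 2^(-6) + 2^(-8) + 2^(-8)
    = 0.5 + 0.125 + 0.03125 + 0.03125 + 0.015625 + 0.00390625 + 0.00390625
    = 182/256 = 0.7109375
Since 0.7109375 <= 1, Kraft's inequality IS satisfied.
A prefix code with these lengths CAN exist.

Kraft sum = 0.7109375. Satisfied.


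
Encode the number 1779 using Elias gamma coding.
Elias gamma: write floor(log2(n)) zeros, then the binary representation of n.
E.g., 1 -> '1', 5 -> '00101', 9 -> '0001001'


num_bits = floor(log2(1779)) + 1 = 11
leading_zeros = num_bits - 1 = 10
binary(1779) = 11011110011

Elias gamma(1779) = '0000000000' + '11011110011' = 000000000011011110011 (21 bits)


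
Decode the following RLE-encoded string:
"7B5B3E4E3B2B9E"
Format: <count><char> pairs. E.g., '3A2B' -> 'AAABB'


Expanding each <count><char> pair:
  7B -> 'BBBBBBB'
  5B -> 'BBBBB'
  3E -> 'EEE'
  4E -> 'EEEE'
  3B -> 'BBB'
  2B -> 'BB'
  9E -> 'EEEEEEEEE'

Decoded = BBBBBBBBBBBBEEEEEEEBBBBBEEEEEEEEE


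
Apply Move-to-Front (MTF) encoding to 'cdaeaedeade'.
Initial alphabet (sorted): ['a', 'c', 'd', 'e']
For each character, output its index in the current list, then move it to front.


MTF encoding:
'c': index 1 in ['a', 'c', 'd', 'e'] -> ['c', 'a', 'd', 'e']
'd': index 2 in ['c', 'a', 'd', 'e'] -> ['d', 'c', 'a', 'e']
'a': index 2 in ['d', 'c', 'a', 'e'] -> ['a', 'd', 'c', 'e']
'e': index 3 in ['a', 'd', 'c', 'e'] -> ['e', 'a', 'd', 'c']
'a': index 1 in ['e', 'a', 'd', 'c'] -> ['a', 'e', 'd', 'c']
'e': index 1 in ['a', 'e', 'd', 'c'] -> ['e', 'a', 'd', 'c']
'd': index 2 in ['e', 'a', 'd', 'c'] -> ['d', 'e', 'a', 'c']
'e': index 1 in ['d', 'e', 'a', 'c'] -> ['e', 'd', 'a', 'c']
'a': index 2 in ['e', 'd', 'a', 'c'] -> ['a', 'e', 'd', 'c']
'd': index 2 in ['a', 'e', 'd', 'c'] -> ['d', 'a', 'e', 'c']
'e': index 2 in ['d', 'a', 'e', 'c'] -> ['e', 'd', 'a', 'c']


Output: [1, 2, 2, 3, 1, 1, 2, 1, 2, 2, 2]


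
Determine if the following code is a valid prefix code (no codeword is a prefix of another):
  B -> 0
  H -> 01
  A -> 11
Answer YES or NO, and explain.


Checking each pair (does one codeword prefix another?):
  B='0' vs H='01': prefix -- VIOLATION

NO -- this is NOT a valid prefix code. B (0) is a prefix of H (01).


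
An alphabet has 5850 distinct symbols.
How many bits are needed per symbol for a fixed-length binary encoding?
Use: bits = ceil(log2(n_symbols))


log2(5850) = 12.5142
Bracket: 2^12 = 4096 < 5850 <= 2^13 = 8192
So ceil(log2(5850)) = 13

bits = ceil(log2(5850)) = ceil(12.5142) = 13 bits


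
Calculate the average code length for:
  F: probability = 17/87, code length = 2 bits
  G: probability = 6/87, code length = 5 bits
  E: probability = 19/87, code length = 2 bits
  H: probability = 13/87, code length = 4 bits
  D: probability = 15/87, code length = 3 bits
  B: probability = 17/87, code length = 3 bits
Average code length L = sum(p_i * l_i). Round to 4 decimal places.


Weighted contributions p_i * l_i:
  F: (17/87) * 2 = 34/87
  G: (6/87) * 5 = 30/87
  E: (19/87) * 2 = 38/87
  H: (13/87) * 4 = 52/87
  D: (15/87) * 3 = 45/87
  B: (17/87) * 3 = 51/87
Sum = (34 + 30 + 38 + 52 + 45 + 51)/87 = 250/87

L = 250/87 = 2.8736 bits/symbol


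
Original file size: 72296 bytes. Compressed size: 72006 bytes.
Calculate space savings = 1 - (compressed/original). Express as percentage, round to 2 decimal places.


ratio = compressed/original = 72006/72296 = 0.995989
savings = 1 - ratio = 1 - 0.995989 = 0.004011
as a percentage: 0.004011 * 100 = 0.4%

Space savings = 1 - 72006/72296 = 0.4%


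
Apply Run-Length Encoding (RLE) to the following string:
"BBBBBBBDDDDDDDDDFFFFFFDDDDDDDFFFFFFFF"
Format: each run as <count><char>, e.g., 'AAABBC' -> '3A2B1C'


Scanning runs left to right:
  i=0: run of 'B' x 7 -> '7B'
  i=7: run of 'D' x 9 -> '9D'
  i=16: run of 'F' x 6 -> '6F'
  i=22: run of 'D' x 7 -> '7D'
  i=29: run of 'F' x 8 -> '8F'

RLE = 7B9D6F7D8F


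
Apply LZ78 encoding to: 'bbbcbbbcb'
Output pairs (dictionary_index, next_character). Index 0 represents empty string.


LZ78 encoding steps:
Dictionary: {0: ''}
Step 1: w='' (idx 0), next='b' -> output (0, 'b'), add 'b' as idx 1
Step 2: w='b' (idx 1), next='b' -> output (1, 'b'), add 'bb' as idx 2
Step 3: w='' (idx 0), next='c' -> output (0, 'c'), add 'c' as idx 3
Step 4: w='bb' (idx 2), next='b' -> output (2, 'b'), add 'bbb' as idx 4
Step 5: w='c' (idx 3), next='b' -> output (3, 'b'), add 'cb' as idx 5


Encoded: [(0, 'b'), (1, 'b'), (0, 'c'), (2, 'b'), (3, 'b')]


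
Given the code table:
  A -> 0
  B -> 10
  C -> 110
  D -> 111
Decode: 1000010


Decoding:
10 -> B
0 -> A
0 -> A
0 -> A
10 -> B


Result: BAAAB


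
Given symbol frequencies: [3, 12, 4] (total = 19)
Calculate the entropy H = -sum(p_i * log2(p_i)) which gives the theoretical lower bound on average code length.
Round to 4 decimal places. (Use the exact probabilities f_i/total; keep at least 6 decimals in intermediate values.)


Per-symbol terms -p_i * log2(p_i) with p_i = f_i/19:
  p = 3/19 = 0.157895: log2(p) = -2.662965, -p*log2(p) = 0.420468
  p = 12/19 = 0.631579: log2(p) = -0.662965, -p*log2(p) = 0.418715
  p = 4/19 = 0.210526: log2(p) = -2.247928, -p*log2(p) = 0.473248
H = 0.420468 + 0.418715 + 0.473248 = 1.312431

H = 1.3124 bits/symbol


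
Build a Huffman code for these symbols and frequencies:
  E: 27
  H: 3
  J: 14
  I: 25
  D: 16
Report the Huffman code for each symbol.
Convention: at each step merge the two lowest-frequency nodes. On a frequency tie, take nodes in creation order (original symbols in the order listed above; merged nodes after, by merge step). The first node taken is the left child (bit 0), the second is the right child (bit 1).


Huffman tree construction:
Step 1: Merge H(3) + J(14) = 17
Step 2: Merge D(16) + (H+J)(17) = 33
Step 3: Merge I(25) + E(27) = 52
Step 4: Merge (D+(H+J))(33) + (I+E)(52) = 85
Read each symbol's code off the tree from the root (left child = 0, right child = 1).

Codes:
  E: 11 (length 2)
  H: 010 (length 3)
  J: 011 (length 3)
  I: 10 (length 2)
  D: 00 (length 2)
Average code length: 187/85 = 2.2000 bits/symbol


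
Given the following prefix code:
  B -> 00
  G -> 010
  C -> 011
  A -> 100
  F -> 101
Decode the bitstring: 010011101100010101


Decoding step by step:
Bits 010 -> G
Bits 011 -> C
Bits 101 -> F
Bits 100 -> A
Bits 010 -> G
Bits 101 -> F


Decoded message: GCFAGF


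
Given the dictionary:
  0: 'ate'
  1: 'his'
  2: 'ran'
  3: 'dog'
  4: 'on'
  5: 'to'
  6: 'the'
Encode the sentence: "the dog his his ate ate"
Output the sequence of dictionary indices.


Look up each word in the dictionary:
  'the' -> 6
  'dog' -> 3
  'his' -> 1
  'his' -> 1
  'ate' -> 0
  'ate' -> 0

Encoded: [6, 3, 1, 1, 0, 0]


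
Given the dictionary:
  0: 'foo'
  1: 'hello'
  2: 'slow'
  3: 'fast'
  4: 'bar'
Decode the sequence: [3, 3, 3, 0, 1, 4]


Look up each index in the dictionary:
  3 -> 'fast'
  3 -> 'fast'
  3 -> 'fast'
  0 -> 'foo'
  1 -> 'hello'
  4 -> 'bar'

Decoded: "fast fast fast foo hello bar"


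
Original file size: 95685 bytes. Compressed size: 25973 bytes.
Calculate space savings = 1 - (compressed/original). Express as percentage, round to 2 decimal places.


ratio = compressed/original = 25973/95685 = 0.271443
savings = 1 - ratio = 1 - 0.271443 = 0.728557
as a percentage: 0.728557 * 100 = 72.86%

Space savings = 1 - 25973/95685 = 72.86%


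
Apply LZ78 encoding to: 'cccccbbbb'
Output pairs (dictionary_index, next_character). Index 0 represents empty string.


LZ78 encoding steps:
Dictionary: {0: ''}
Step 1: w='' (idx 0), next='c' -> output (0, 'c'), add 'c' as idx 1
Step 2: w='c' (idx 1), next='c' -> output (1, 'c'), add 'cc' as idx 2
Step 3: w='cc' (idx 2), next='b' -> output (2, 'b'), add 'ccb' as idx 3
Step 4: w='' (idx 0), next='b' -> output (0, 'b'), add 'b' as idx 4
Step 5: w='b' (idx 4), next='b' -> output (4, 'b'), add 'bb' as idx 5


Encoded: [(0, 'c'), (1, 'c'), (2, 'b'), (0, 'b'), (4, 'b')]


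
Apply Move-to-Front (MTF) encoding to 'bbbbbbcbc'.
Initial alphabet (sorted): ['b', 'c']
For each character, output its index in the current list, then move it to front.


MTF encoding:
'b': index 0 in ['b', 'c'] -> ['b', 'c']
'b': index 0 in ['b', 'c'] -> ['b', 'c']
'b': index 0 in ['b', 'c'] -> ['b', 'c']
'b': index 0 in ['b', 'c'] -> ['b', 'c']
'b': index 0 in ['b', 'c'] -> ['b', 'c']
'b': index 0 in ['b', 'c'] -> ['b', 'c']
'c': index 1 in ['b', 'c'] -> ['c', 'b']
'b': index 1 in ['c', 'b'] -> ['b', 'c']
'c': index 1 in ['b', 'c'] -> ['c', 'b']


Output: [0, 0, 0, 0, 0, 0, 1, 1, 1]


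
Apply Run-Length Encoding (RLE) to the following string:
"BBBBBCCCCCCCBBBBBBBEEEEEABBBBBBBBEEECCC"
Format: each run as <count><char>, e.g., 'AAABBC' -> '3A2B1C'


Scanning runs left to right:
  i=0: run of 'B' x 5 -> '5B'
  i=5: run of 'C' x 7 -> '7C'
  i=12: run of 'B' x 7 -> '7B'
  i=19: run of 'E' x 5 -> '5E'
  i=24: run of 'A' x 1 -> '1A'
  i=25: run of 'B' x 8 -> '8B'
  i=33: run of 'E' x 3 -> '3E'
  i=36: run of 'C' x 3 -> '3C'

RLE = 5B7C7B5E1A8B3E3C


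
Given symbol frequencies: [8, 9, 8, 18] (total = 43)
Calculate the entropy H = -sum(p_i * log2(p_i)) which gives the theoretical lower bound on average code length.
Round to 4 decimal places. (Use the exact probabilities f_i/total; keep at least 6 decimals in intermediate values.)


Per-symbol terms -p_i * log2(p_i) with p_i = f_i/43:
  p = 8/43 = 0.186047: log2(p) = -2.426265, -p*log2(p) = 0.451398
  p = 9/43 = 0.209302: log2(p) = -2.256340, -p*log2(p) = 0.472257
  p = 8/43 = 0.186047: log2(p) = -2.426265, -p*log2(p) = 0.451398
  p = 18/43 = 0.418605: log2(p) = -1.256340, -p*log2(p) = 0.525910
H = 0.451398 + 0.472257 + 0.451398 + 0.525910 = 1.900963

H = 1.901 bits/symbol


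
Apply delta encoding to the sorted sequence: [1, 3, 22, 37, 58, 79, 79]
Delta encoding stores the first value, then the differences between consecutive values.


First value: 1
Deltas:
  3 - 1 = 2
  22 - 3 = 19
  37 - 22 = 15
  58 - 37 = 21
  79 - 58 = 21
  79 - 79 = 0


Delta encoded: [1, 2, 19, 15, 21, 21, 0]


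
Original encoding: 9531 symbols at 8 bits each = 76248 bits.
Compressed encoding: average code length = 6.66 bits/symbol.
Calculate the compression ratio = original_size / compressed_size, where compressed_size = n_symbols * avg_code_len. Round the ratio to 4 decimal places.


original_size = n_symbols * orig_bits = 9531 * 8 = 76248 bits
compressed_size = n_symbols * avg_code_len = 9531 * 6.66 = 63476.46 bits
ratio = original_size / compressed_size = 76248 / 63476.46 = 1.2012

Compression ratio = 1.2012


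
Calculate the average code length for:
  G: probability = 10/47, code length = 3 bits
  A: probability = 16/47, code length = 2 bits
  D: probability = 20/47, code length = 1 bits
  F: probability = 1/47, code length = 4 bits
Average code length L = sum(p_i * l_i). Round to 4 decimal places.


Weighted contributions p_i * l_i:
  G: (10/47) * 3 = 30/47
  A: (16/47) * 2 = 32/47
  D: (20/47) * 1 = 20/47
  F: (1/47) * 4 = 4/47
Sum = (30 + 32 + 20 + 4)/47 = 86/47

L = 86/47 = 1.8298 bits/symbol


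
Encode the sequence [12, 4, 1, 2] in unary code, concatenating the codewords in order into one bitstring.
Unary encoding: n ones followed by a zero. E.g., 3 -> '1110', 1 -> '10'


Encode each number as n ones followed by a terminating 0:
  12 -> 1111111111110 (13 bits)
  4 -> 11110 (5 bits)
  1 -> 10 (2 bits)
  2 -> 110 (3 bits)
Total length = 13 + 5 + 2 + 3 = 23 bits.

Unary([12, 4, 1, 2]) = 11111111111101111010110 (23 bits)


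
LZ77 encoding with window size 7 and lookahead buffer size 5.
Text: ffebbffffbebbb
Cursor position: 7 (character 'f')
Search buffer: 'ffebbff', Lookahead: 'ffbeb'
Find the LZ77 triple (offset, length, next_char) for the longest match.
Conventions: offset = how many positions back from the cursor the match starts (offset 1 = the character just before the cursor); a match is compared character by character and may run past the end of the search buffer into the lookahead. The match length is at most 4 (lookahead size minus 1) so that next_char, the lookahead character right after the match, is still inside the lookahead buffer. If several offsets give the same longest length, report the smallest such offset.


Try each offset into the search buffer:
  offset=1 (pos 6, char 'f'): match length 2
  offset=2 (pos 5, char 'f'): match length 2
  offset=3 (pos 4, char 'b'): match length 0
  offset=4 (pos 3, char 'b'): match length 0
  offset=5 (pos 2, char 'e'): match length 0
  offset=6 (pos 1, char 'f'): match length 1
  offset=7 (pos 0, char 'f'): match length 2
Longest match has length 2, found at offsets 1, 2, 7; take the smallest, offset 1.
next_char = character at position 7 + 2 = 9 -> 'b'

Best match: offset=1, length=2 (matching 'ff' starting at position 6)
LZ77 triple: (1, 2, 'b')


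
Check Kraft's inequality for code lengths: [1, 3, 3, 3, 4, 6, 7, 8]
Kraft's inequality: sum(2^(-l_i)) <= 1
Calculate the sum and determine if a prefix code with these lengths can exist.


Sum = 2^(-1) + 2^(-3) + 2^(-3) + 2^(-3) + 2^(-4) + 2^(-6) + 2^(-7) + 2^(-8)
    = 0.5 + 0.125 + 0.125 + 0.125 + 0.0625 + 0.015625 + 0.0078125 + 0.00390625
    = 247/256 = 0.96484375
Since 0.96484375 <= 1, Kraft's inequality IS satisfied.
A prefix code with these lengths CAN exist.

Kraft sum = 0.96484375. Satisfied.


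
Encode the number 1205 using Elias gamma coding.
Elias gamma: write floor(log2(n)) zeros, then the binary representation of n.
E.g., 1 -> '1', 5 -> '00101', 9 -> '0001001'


num_bits = floor(log2(1205)) + 1 = 11
leading_zeros = num_bits - 1 = 10
binary(1205) = 10010110101

Elias gamma(1205) = '0000000000' + '10010110101' = 000000000010010110101 (21 bits)


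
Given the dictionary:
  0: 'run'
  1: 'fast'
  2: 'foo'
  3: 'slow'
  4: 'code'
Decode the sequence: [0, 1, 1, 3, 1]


Look up each index in the dictionary:
  0 -> 'run'
  1 -> 'fast'
  1 -> 'fast'
  3 -> 'slow'
  1 -> 'fast'

Decoded: "run fast fast slow fast"


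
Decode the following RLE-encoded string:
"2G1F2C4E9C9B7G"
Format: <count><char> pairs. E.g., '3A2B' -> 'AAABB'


Expanding each <count><char> pair:
  2G -> 'GG'
  1F -> 'F'
  2C -> 'CC'
  4E -> 'EEEE'
  9C -> 'CCCCCCCCC'
  9B -> 'BBBBBBBBB'
  7G -> 'GGGGGGG'

Decoded = GGFCCEEEECCCCCCCCCBBBBBBBBBGGGGGGG


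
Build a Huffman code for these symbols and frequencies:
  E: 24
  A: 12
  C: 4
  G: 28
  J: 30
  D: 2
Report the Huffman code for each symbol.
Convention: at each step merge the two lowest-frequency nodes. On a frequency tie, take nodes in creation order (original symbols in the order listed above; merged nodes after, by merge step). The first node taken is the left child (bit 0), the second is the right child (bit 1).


Huffman tree construction:
Step 1: Merge D(2) + C(4) = 6
Step 2: Merge (D+C)(6) + A(12) = 18
Step 3: Merge ((D+C)+A)(18) + E(24) = 42
Step 4: Merge G(28) + J(30) = 58
Step 5: Merge (((D+C)+A)+E)(42) + (G+J)(58) = 100
Read each symbol's code off the tree from the root (left child = 0, right child = 1).

Codes:
  E: 01 (length 2)
  A: 001 (length 3)
  C: 0001 (length 4)
  G: 10 (length 2)
  J: 11 (length 2)
  D: 0000 (length 4)
Average code length: 224/100 = 2.2400 bits/symbol


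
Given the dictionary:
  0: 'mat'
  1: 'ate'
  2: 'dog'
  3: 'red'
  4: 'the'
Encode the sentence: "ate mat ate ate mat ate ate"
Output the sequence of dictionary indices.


Look up each word in the dictionary:
  'ate' -> 1
  'mat' -> 0
  'ate' -> 1
  'ate' -> 1
  'mat' -> 0
  'ate' -> 1
  'ate' -> 1

Encoded: [1, 0, 1, 1, 0, 1, 1]


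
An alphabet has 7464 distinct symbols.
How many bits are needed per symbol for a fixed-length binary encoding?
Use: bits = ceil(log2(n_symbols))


log2(7464) = 12.8657
Bracket: 2^12 = 4096 < 7464 <= 2^13 = 8192
So ceil(log2(7464)) = 13

bits = ceil(log2(7464)) = ceil(12.8657) = 13 bits


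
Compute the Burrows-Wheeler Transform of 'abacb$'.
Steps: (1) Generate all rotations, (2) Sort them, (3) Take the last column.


Rotations (sorted):
  0: $abacb -> last char: b
  1: abacb$ -> last char: $
  2: acb$ab -> last char: b
  3: b$abac -> last char: c
  4: bacb$a -> last char: a
  5: cb$aba -> last char: a


BWT = b$bcaa


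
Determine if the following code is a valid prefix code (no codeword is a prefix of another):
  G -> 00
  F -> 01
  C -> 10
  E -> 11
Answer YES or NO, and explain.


Checking each pair (does one codeword prefix another?):
  G='00' vs F='01': no prefix
  G='00' vs C='10': no prefix
  G='00' vs E='11': no prefix
  F='01' vs G='00': no prefix
  F='01' vs C='10': no prefix
  F='01' vs E='11': no prefix
  C='10' vs G='00': no prefix
  C='10' vs F='01': no prefix
  C='10' vs E='11': no prefix
  E='11' vs G='00': no prefix
  E='11' vs F='01': no prefix
  E='11' vs C='10': no prefix
No violation found over all pairs.

YES -- this is a valid prefix code. No codeword is a prefix of any other codeword.


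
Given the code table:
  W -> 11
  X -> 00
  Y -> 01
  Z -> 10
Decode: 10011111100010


Decoding:
10 -> Z
01 -> Y
11 -> W
11 -> W
10 -> Z
00 -> X
10 -> Z


Result: ZYWWZXZ


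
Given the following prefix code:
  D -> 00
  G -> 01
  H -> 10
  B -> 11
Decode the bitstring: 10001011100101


Decoding step by step:
Bits 10 -> H
Bits 00 -> D
Bits 10 -> H
Bits 11 -> B
Bits 10 -> H
Bits 01 -> G
Bits 01 -> G


Decoded message: HDHBHGG


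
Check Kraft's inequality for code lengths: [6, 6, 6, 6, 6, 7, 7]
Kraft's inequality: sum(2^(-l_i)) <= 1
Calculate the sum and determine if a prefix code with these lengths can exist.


Sum = 2^(-6) + 2^(-6) + 2^(-6) + 2^(-6) + 2^(-6) + 2^(-7) + 2^(-7)
    = 0.015625 + 0.015625 + 0.015625 + 0.015625 + 0.015625 + 0.0078125 + 0.0078125
    = 12/128 = 0.09375
Since 0.09375 <= 1, Kraft's inequality IS satisfied.
A prefix code with these lengths CAN exist.

Kraft sum = 0.09375. Satisfied.


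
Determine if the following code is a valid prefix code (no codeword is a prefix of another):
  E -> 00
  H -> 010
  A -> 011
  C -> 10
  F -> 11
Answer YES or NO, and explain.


Checking each pair (does one codeword prefix another?):
  E='00' vs H='010': no prefix
  E='00' vs A='011': no prefix
  E='00' vs C='10': no prefix
  E='00' vs F='11': no prefix
  H='010' vs E='00': no prefix
  H='010' vs A='011': no prefix
  H='010' vs C='10': no prefix
  H='010' vs F='11': no prefix
  A='011' vs E='00': no prefix
  A='011' vs H='010': no prefix
  A='011' vs C='10': no prefix
  A='011' vs F='11': no prefix
  C='10' vs E='00': no prefix
  C='10' vs H='010': no prefix
  C='10' vs A='011': no prefix
  C='10' vs F='11': no prefix
  F='11' vs E='00': no prefix
  F='11' vs H='010': no prefix
  F='11' vs A='011': no prefix
  F='11' vs C='10': no prefix
No violation found over all pairs.

YES -- this is a valid prefix code. No codeword is a prefix of any other codeword.


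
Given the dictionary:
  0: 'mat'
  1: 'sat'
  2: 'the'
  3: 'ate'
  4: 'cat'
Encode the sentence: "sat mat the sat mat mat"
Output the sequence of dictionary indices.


Look up each word in the dictionary:
  'sat' -> 1
  'mat' -> 0
  'the' -> 2
  'sat' -> 1
  'mat' -> 0
  'mat' -> 0

Encoded: [1, 0, 2, 1, 0, 0]


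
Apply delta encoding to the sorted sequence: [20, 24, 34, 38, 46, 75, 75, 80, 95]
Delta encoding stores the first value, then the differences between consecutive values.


First value: 20
Deltas:
  24 - 20 = 4
  34 - 24 = 10
  38 - 34 = 4
  46 - 38 = 8
  75 - 46 = 29
  75 - 75 = 0
  80 - 75 = 5
  95 - 80 = 15


Delta encoded: [20, 4, 10, 4, 8, 29, 0, 5, 15]


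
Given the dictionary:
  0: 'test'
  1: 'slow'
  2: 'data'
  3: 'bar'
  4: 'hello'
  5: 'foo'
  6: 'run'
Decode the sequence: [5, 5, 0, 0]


Look up each index in the dictionary:
  5 -> 'foo'
  5 -> 'foo'
  0 -> 'test'
  0 -> 'test'

Decoded: "foo foo test test"


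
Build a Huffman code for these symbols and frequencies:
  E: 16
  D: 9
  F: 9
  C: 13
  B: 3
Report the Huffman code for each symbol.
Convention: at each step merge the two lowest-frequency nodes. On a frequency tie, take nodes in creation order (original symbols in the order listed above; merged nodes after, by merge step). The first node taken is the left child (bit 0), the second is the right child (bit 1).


Huffman tree construction:
Step 1: Merge B(3) + D(9) = 12
Step 2: Merge F(9) + (B+D)(12) = 21
Step 3: Merge C(13) + E(16) = 29
Step 4: Merge (F+(B+D))(21) + (C+E)(29) = 50
Read each symbol's code off the tree from the root (left child = 0, right child = 1).

Codes:
  E: 11 (length 2)
  D: 011 (length 3)
  F: 00 (length 2)
  C: 10 (length 2)
  B: 010 (length 3)
Average code length: 112/50 = 2.2400 bits/symbol


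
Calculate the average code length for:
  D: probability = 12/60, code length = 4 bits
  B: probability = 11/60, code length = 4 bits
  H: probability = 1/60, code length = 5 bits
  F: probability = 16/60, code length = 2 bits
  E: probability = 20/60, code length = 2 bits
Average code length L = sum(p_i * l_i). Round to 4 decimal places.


Weighted contributions p_i * l_i:
  D: (12/60) * 4 = 48/60
  B: (11/60) * 4 = 44/60
  H: (1/60) * 5 = 5/60
  F: (16/60) * 2 = 32/60
  E: (20/60) * 2 = 40/60
Sum = (48 + 44 + 5 + 32 + 40)/60 = 169/60

L = 169/60 = 2.8167 bits/symbol


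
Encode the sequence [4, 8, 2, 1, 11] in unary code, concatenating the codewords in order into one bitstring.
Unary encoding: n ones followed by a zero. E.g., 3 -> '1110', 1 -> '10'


Encode each number as n ones followed by a terminating 0:
  4 -> 11110 (5 bits)
  8 -> 111111110 (9 bits)
  2 -> 110 (3 bits)
  1 -> 10 (2 bits)
  11 -> 111111111110 (12 bits)
Total length = 5 + 9 + 3 + 2 + 12 = 31 bits.

Unary([4, 8, 2, 1, 11]) = 1111011111111011010111111111110 (31 bits)


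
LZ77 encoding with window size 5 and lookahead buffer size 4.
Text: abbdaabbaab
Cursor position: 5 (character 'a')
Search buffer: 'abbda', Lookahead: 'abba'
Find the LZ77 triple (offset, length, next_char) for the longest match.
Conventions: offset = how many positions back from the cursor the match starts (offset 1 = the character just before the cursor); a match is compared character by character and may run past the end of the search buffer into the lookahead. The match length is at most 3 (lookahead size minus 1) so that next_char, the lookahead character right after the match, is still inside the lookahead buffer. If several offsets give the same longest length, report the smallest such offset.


Try each offset into the search buffer:
  offset=1 (pos 4, char 'a'): match length 1
  offset=2 (pos 3, char 'd'): match length 0
  offset=3 (pos 2, char 'b'): match length 0
  offset=4 (pos 1, char 'b'): match length 0
  offset=5 (pos 0, char 'a'): match length 3
Longest match has length 3 at offset 5.
next_char = character at position 5 + 3 = 8 -> 'a'

Best match: offset=5, length=3 (matching 'abb' starting at position 0)
LZ77 triple: (5, 3, 'a')


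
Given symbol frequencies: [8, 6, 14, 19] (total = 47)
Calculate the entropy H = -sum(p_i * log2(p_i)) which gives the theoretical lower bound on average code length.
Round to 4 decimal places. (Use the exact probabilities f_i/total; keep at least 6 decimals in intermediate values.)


Per-symbol terms -p_i * log2(p_i) with p_i = f_i/47:
  p = 8/47 = 0.170213: log2(p) = -2.554589, -p*log2(p) = 0.434824
  p = 6/47 = 0.127660: log2(p) = -2.969626, -p*log2(p) = 0.379101
  p = 14/47 = 0.297872: log2(p) = -1.747234, -p*log2(p) = 0.520453
  p = 19/47 = 0.404255: log2(p) = -1.306661, -p*log2(p) = 0.528225
H = 0.434824 + 0.379101 + 0.520453 + 0.528225 = 1.862603

H = 1.8626 bits/symbol


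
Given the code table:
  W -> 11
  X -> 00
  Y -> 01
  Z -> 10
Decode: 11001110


Decoding:
11 -> W
00 -> X
11 -> W
10 -> Z


Result: WXWZ


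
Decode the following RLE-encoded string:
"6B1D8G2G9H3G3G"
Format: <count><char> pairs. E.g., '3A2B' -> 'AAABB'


Expanding each <count><char> pair:
  6B -> 'BBBBBB'
  1D -> 'D'
  8G -> 'GGGGGGGG'
  2G -> 'GG'
  9H -> 'HHHHHHHHH'
  3G -> 'GGG'
  3G -> 'GGG'

Decoded = BBBBBBDGGGGGGGGGGHHHHHHHHHGGGGGG


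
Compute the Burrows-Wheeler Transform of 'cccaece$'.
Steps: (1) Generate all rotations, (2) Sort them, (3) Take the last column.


Rotations (sorted):
  0: $cccaece -> last char: e
  1: aece$ccc -> last char: c
  2: caece$cc -> last char: c
  3: ccaece$c -> last char: c
  4: cccaece$ -> last char: $
  5: ce$cccae -> last char: e
  6: e$cccaec -> last char: c
  7: ece$ccca -> last char: a


BWT = eccc$eca


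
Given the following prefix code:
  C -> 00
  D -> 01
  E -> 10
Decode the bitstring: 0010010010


Decoding step by step:
Bits 00 -> C
Bits 10 -> E
Bits 01 -> D
Bits 00 -> C
Bits 10 -> E


Decoded message: CEDCE


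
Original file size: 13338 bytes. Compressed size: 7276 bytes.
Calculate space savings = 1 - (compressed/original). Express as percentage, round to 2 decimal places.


ratio = compressed/original = 7276/13338 = 0.545509
savings = 1 - ratio = 1 - 0.545509 = 0.454491
as a percentage: 0.454491 * 100 = 45.45%

Space savings = 1 - 7276/13338 = 45.45%


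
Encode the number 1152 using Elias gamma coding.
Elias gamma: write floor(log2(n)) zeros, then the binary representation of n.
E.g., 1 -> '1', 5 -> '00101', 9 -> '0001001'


num_bits = floor(log2(1152)) + 1 = 11
leading_zeros = num_bits - 1 = 10
binary(1152) = 10010000000

Elias gamma(1152) = '0000000000' + '10010000000' = 000000000010010000000 (21 bits)


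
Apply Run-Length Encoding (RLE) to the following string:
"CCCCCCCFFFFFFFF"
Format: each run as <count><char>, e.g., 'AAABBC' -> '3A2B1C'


Scanning runs left to right:
  i=0: run of 'C' x 7 -> '7C'
  i=7: run of 'F' x 8 -> '8F'

RLE = 7C8F


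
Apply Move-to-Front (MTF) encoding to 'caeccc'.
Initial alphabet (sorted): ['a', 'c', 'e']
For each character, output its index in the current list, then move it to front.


MTF encoding:
'c': index 1 in ['a', 'c', 'e'] -> ['c', 'a', 'e']
'a': index 1 in ['c', 'a', 'e'] -> ['a', 'c', 'e']
'e': index 2 in ['a', 'c', 'e'] -> ['e', 'a', 'c']
'c': index 2 in ['e', 'a', 'c'] -> ['c', 'e', 'a']
'c': index 0 in ['c', 'e', 'a'] -> ['c', 'e', 'a']
'c': index 0 in ['c', 'e', 'a'] -> ['c', 'e', 'a']


Output: [1, 1, 2, 2, 0, 0]


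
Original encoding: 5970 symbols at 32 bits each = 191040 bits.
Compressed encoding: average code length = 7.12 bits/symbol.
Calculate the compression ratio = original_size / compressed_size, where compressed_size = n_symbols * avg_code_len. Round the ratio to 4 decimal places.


original_size = n_symbols * orig_bits = 5970 * 32 = 191040 bits
compressed_size = n_symbols * avg_code_len = 5970 * 7.12 = 42506.4 bits
ratio = original_size / compressed_size = 191040 / 42506.4 = 4.4944

Compression ratio = 4.4944


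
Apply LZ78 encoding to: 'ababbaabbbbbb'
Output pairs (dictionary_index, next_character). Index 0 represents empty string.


LZ78 encoding steps:
Dictionary: {0: ''}
Step 1: w='' (idx 0), next='a' -> output (0, 'a'), add 'a' as idx 1
Step 2: w='' (idx 0), next='b' -> output (0, 'b'), add 'b' as idx 2
Step 3: w='a' (idx 1), next='b' -> output (1, 'b'), add 'ab' as idx 3
Step 4: w='b' (idx 2), next='a' -> output (2, 'a'), add 'ba' as idx 4
Step 5: w='ab' (idx 3), next='b' -> output (3, 'b'), add 'abb' as idx 5
Step 6: w='b' (idx 2), next='b' -> output (2, 'b'), add 'bb' as idx 6
Step 7: w='bb' (idx 6), end of input -> output (6, '')


Encoded: [(0, 'a'), (0, 'b'), (1, 'b'), (2, 'a'), (3, 'b'), (2, 'b'), (6, '')]


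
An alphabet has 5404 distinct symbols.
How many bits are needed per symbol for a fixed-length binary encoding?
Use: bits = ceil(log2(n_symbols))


log2(5404) = 12.3998
Bracket: 2^12 = 4096 < 5404 <= 2^13 = 8192
So ceil(log2(5404)) = 13

bits = ceil(log2(5404)) = ceil(12.3998) = 13 bits


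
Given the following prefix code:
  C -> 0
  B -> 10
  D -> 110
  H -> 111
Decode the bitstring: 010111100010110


Decoding step by step:
Bits 0 -> C
Bits 10 -> B
Bits 111 -> H
Bits 10 -> B
Bits 0 -> C
Bits 0 -> C
Bits 10 -> B
Bits 110 -> D


Decoded message: CBHBCCBD


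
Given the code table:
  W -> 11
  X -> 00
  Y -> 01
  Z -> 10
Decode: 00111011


Decoding:
00 -> X
11 -> W
10 -> Z
11 -> W


Result: XWZW


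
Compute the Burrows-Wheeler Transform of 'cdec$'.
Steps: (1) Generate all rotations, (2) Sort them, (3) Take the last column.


Rotations (sorted):
  0: $cdec -> last char: c
  1: c$cde -> last char: e
  2: cdec$ -> last char: $
  3: dec$c -> last char: c
  4: ec$cd -> last char: d


BWT = ce$cd


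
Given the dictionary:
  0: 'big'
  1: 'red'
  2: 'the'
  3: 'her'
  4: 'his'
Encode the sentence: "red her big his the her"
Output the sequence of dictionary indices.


Look up each word in the dictionary:
  'red' -> 1
  'her' -> 3
  'big' -> 0
  'his' -> 4
  'the' -> 2
  'her' -> 3

Encoded: [1, 3, 0, 4, 2, 3]


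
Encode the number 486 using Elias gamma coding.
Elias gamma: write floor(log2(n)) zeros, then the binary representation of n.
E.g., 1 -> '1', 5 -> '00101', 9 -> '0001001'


num_bits = floor(log2(486)) + 1 = 9
leading_zeros = num_bits - 1 = 8
binary(486) = 111100110

Elias gamma(486) = '00000000' + '111100110' = 00000000111100110 (17 bits)


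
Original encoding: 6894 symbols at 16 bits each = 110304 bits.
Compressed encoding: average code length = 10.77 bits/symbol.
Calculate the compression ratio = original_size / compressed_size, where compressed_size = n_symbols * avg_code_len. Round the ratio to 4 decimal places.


original_size = n_symbols * orig_bits = 6894 * 16 = 110304 bits
compressed_size = n_symbols * avg_code_len = 6894 * 10.77 = 74248.38 bits
ratio = original_size / compressed_size = 110304 / 74248.38 = 1.4856

Compression ratio = 1.4856


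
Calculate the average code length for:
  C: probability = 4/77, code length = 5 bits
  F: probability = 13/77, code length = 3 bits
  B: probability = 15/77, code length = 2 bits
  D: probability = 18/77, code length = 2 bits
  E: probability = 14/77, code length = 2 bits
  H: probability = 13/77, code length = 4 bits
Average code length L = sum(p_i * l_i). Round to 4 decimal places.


Weighted contributions p_i * l_i:
  C: (4/77) * 5 = 20/77
  F: (13/77) * 3 = 39/77
  B: (15/77) * 2 = 30/77
  D: (18/77) * 2 = 36/77
  E: (14/77) * 2 = 28/77
  H: (13/77) * 4 = 52/77
Sum = (20 + 39 + 30 + 36 + 28 + 52)/77 = 205/77

L = 205/77 = 2.6623 bits/symbol


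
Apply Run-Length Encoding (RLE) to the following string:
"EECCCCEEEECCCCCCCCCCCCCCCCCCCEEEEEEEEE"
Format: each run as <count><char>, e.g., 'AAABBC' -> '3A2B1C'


Scanning runs left to right:
  i=0: run of 'E' x 2 -> '2E'
  i=2: run of 'C' x 4 -> '4C'
  i=6: run of 'E' x 4 -> '4E'
  i=10: run of 'C' x 19 -> '19C'
  i=29: run of 'E' x 9 -> '9E'

RLE = 2E4C4E19C9E


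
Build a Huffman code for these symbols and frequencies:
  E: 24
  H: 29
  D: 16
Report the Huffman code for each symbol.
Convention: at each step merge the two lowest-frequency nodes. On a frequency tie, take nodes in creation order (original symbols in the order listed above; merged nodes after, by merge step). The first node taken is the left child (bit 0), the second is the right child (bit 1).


Huffman tree construction:
Step 1: Merge D(16) + E(24) = 40
Step 2: Merge H(29) + (D+E)(40) = 69
Read each symbol's code off the tree from the root (left child = 0, right child = 1).

Codes:
  E: 11 (length 2)
  H: 0 (length 1)
  D: 10 (length 2)
Average code length: 109/69 = 1.5797 bits/symbol


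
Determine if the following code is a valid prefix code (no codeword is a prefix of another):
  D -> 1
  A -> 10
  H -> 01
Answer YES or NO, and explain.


Checking each pair (does one codeword prefix another?):
  D='1' vs A='10': prefix -- VIOLATION

NO -- this is NOT a valid prefix code. D (1) is a prefix of A (10).


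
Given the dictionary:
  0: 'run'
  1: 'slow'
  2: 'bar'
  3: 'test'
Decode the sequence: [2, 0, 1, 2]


Look up each index in the dictionary:
  2 -> 'bar'
  0 -> 'run'
  1 -> 'slow'
  2 -> 'bar'

Decoded: "bar run slow bar"


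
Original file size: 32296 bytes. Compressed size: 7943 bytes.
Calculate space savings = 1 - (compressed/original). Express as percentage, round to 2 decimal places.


ratio = compressed/original = 7943/32296 = 0.245944
savings = 1 - ratio = 1 - 0.245944 = 0.754056
as a percentage: 0.754056 * 100 = 75.41%

Space savings = 1 - 7943/32296 = 75.41%


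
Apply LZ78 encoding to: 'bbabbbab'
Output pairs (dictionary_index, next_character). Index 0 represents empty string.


LZ78 encoding steps:
Dictionary: {0: ''}
Step 1: w='' (idx 0), next='b' -> output (0, 'b'), add 'b' as idx 1
Step 2: w='b' (idx 1), next='a' -> output (1, 'a'), add 'ba' as idx 2
Step 3: w='b' (idx 1), next='b' -> output (1, 'b'), add 'bb' as idx 3
Step 4: w='ba' (idx 2), next='b' -> output (2, 'b'), add 'bab' as idx 4


Encoded: [(0, 'b'), (1, 'a'), (1, 'b'), (2, 'b')]


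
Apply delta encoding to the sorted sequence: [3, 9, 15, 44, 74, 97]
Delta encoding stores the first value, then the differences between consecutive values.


First value: 3
Deltas:
  9 - 3 = 6
  15 - 9 = 6
  44 - 15 = 29
  74 - 44 = 30
  97 - 74 = 23


Delta encoded: [3, 6, 6, 29, 30, 23]


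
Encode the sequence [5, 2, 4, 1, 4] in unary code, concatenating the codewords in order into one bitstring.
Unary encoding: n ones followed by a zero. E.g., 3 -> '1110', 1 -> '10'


Encode each number as n ones followed by a terminating 0:
  5 -> 111110 (6 bits)
  2 -> 110 (3 bits)
  4 -> 11110 (5 bits)
  1 -> 10 (2 bits)
  4 -> 11110 (5 bits)
Total length = 6 + 3 + 5 + 2 + 5 = 21 bits.

Unary([5, 2, 4, 1, 4]) = 111110110111101011110 (21 bits)


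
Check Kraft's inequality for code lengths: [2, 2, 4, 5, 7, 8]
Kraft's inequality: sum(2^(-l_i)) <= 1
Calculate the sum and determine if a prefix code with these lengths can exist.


Sum = 2^(-2) + 2^(-2) + 2^(-4) + 2^(-5) + 2^(-7) + 2^(-8)
    = 0.25 + 0.25 + 0.0625 + 0.03125 + 0.0078125 + 0.00390625
    = 155/256 = 0.60546875
Since 0.60546875 <= 1, Kraft's inequality IS satisfied.
A prefix code with these lengths CAN exist.

Kraft sum = 0.60546875. Satisfied.


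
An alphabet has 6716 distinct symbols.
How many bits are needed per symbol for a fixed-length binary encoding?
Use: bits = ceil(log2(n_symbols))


log2(6716) = 12.7134
Bracket: 2^12 = 4096 < 6716 <= 2^13 = 8192
So ceil(log2(6716)) = 13

bits = ceil(log2(6716)) = ceil(12.7134) = 13 bits


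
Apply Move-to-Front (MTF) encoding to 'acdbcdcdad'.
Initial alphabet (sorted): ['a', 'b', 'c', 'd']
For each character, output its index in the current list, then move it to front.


MTF encoding:
'a': index 0 in ['a', 'b', 'c', 'd'] -> ['a', 'b', 'c', 'd']
'c': index 2 in ['a', 'b', 'c', 'd'] -> ['c', 'a', 'b', 'd']
'd': index 3 in ['c', 'a', 'b', 'd'] -> ['d', 'c', 'a', 'b']
'b': index 3 in ['d', 'c', 'a', 'b'] -> ['b', 'd', 'c', 'a']
'c': index 2 in ['b', 'd', 'c', 'a'] -> ['c', 'b', 'd', 'a']
'd': index 2 in ['c', 'b', 'd', 'a'] -> ['d', 'c', 'b', 'a']
'c': index 1 in ['d', 'c', 'b', 'a'] -> ['c', 'd', 'b', 'a']
'd': index 1 in ['c', 'd', 'b', 'a'] -> ['d', 'c', 'b', 'a']
'a': index 3 in ['d', 'c', 'b', 'a'] -> ['a', 'd', 'c', 'b']
'd': index 1 in ['a', 'd', 'c', 'b'] -> ['d', 'a', 'c', 'b']


Output: [0, 2, 3, 3, 2, 2, 1, 1, 3, 1]


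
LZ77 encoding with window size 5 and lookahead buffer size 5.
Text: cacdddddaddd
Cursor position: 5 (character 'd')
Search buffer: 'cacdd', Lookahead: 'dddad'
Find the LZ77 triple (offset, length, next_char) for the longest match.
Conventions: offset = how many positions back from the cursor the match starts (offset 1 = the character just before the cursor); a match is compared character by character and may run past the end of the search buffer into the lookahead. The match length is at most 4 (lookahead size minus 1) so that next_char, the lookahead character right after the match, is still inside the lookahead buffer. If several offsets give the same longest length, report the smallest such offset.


Try each offset into the search buffer:
  offset=1 (pos 4, char 'd'): match length 3
  offset=2 (pos 3, char 'd'): match length 3
  offset=3 (pos 2, char 'c'): match length 0
  offset=4 (pos 1, char 'a'): match length 0
  offset=5 (pos 0, char 'c'): match length 0
Longest match has length 3, found at offsets 1, 2; take the smallest, offset 1.
next_char = character at position 5 + 3 = 8 -> 'a'

Best match: offset=1, length=3 (matching 'ddd' starting at position 4)
LZ77 triple: (1, 3, 'a')


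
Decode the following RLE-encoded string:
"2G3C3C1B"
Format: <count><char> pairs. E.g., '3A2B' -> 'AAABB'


Expanding each <count><char> pair:
  2G -> 'GG'
  3C -> 'CCC'
  3C -> 'CCC'
  1B -> 'B'

Decoded = GGCCCCCCB


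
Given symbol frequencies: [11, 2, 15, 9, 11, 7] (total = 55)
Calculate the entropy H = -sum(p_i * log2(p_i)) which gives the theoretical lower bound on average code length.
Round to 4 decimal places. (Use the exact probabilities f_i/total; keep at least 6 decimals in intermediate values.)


Per-symbol terms -p_i * log2(p_i) with p_i = f_i/55:
  p = 11/55 = 0.200000: log2(p) = -2.321928, -p*log2(p) = 0.464386
  p = 2/55 = 0.036364: log2(p) = -4.781360, -p*log2(p) = 0.173868
  p = 15/55 = 0.272727: log2(p) = -1.874469, -p*log2(p) = 0.511219
  p = 9/55 = 0.163636: log2(p) = -2.611435, -p*log2(p) = 0.427326
  p = 11/55 = 0.200000: log2(p) = -2.321928, -p*log2(p) = 0.464386
  p = 7/55 = 0.127273: log2(p) = -2.974005, -p*log2(p) = 0.378510
H = 0.464386 + 0.173868 + 0.511219 + 0.427326 + 0.464386 + 0.378510 = 2.419695

H = 2.4197 bits/symbol


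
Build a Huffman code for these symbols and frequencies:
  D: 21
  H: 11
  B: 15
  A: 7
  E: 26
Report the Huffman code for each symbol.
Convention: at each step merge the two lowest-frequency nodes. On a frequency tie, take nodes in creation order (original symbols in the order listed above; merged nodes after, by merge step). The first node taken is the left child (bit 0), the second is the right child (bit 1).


Huffman tree construction:
Step 1: Merge A(7) + H(11) = 18
Step 2: Merge B(15) + (A+H)(18) = 33
Step 3: Merge D(21) + E(26) = 47
Step 4: Merge (B+(A+H))(33) + (D+E)(47) = 80
Read each symbol's code off the tree from the root (left child = 0, right child = 1).

Codes:
  D: 10 (length 2)
  H: 011 (length 3)
  B: 00 (length 2)
  A: 010 (length 3)
  E: 11 (length 2)
Average code length: 178/80 = 2.2250 bits/symbol


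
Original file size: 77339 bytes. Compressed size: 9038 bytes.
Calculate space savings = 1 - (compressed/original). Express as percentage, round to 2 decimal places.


ratio = compressed/original = 9038/77339 = 0.116862
savings = 1 - ratio = 1 - 0.116862 = 0.883138
as a percentage: 0.883138 * 100 = 88.31%

Space savings = 1 - 9038/77339 = 88.31%


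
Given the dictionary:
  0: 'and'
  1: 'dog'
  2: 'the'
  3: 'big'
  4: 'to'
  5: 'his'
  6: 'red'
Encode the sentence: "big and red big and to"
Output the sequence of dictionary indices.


Look up each word in the dictionary:
  'big' -> 3
  'and' -> 0
  'red' -> 6
  'big' -> 3
  'and' -> 0
  'to' -> 4

Encoded: [3, 0, 6, 3, 0, 4]


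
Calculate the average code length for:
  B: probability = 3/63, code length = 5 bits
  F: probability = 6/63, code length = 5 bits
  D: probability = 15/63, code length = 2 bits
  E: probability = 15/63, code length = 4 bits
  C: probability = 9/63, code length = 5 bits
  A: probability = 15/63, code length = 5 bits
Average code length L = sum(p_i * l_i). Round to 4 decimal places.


Weighted contributions p_i * l_i:
  B: (3/63) * 5 = 15/63
  F: (6/63) * 5 = 30/63
  D: (15/63) * 2 = 30/63
  E: (15/63) * 4 = 60/63
  C: (9/63) * 5 = 45/63
  A: (15/63) * 5 = 75/63
Sum = (15 + 30 + 30 + 60 + 45 + 75)/63 = 255/63

L = 255/63 = 4.0476 bits/symbol
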